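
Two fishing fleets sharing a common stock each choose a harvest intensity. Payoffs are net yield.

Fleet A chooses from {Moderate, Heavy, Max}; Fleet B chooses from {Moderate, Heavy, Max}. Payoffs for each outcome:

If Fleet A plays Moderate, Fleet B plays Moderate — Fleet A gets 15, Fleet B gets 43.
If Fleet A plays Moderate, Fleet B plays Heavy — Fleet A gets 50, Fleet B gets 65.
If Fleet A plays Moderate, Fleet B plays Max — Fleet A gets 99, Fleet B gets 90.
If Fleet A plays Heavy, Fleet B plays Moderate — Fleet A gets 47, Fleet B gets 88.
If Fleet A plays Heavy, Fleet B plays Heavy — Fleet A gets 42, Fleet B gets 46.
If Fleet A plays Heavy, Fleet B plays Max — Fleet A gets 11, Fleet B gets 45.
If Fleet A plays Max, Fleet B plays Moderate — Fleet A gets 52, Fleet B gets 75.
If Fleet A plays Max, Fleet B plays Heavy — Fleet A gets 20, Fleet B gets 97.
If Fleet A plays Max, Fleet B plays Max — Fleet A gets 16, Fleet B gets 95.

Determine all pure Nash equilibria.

(Moderate, Moderate): Fleet A can switch to Heavy (15 → 47). Not NE.
(Moderate, Heavy): Fleet B can switch to Max (65 → 90). Not NE.
(Moderate, Max): Fleet A gets 99, best alternative 16; Fleet B gets 90, best alternative 65. No profitable deviation — NE.
(Heavy, Moderate): Fleet A can switch to Max (47 → 52). Not NE.
(Heavy, Heavy): Fleet A can switch to Moderate (42 → 50). Not NE.
(Heavy, Max): Fleet A can switch to Moderate (11 → 99). Not NE.
(Max, Moderate): Fleet B can switch to Heavy (75 → 97). Not NE.
(Max, Heavy): Fleet A can switch to Moderate (20 → 50). Not NE.
(Max, Max): Fleet A can switch to Moderate (16 → 99). Not NE.

The unique pure-strategy Nash equilibrium is (Moderate, Max).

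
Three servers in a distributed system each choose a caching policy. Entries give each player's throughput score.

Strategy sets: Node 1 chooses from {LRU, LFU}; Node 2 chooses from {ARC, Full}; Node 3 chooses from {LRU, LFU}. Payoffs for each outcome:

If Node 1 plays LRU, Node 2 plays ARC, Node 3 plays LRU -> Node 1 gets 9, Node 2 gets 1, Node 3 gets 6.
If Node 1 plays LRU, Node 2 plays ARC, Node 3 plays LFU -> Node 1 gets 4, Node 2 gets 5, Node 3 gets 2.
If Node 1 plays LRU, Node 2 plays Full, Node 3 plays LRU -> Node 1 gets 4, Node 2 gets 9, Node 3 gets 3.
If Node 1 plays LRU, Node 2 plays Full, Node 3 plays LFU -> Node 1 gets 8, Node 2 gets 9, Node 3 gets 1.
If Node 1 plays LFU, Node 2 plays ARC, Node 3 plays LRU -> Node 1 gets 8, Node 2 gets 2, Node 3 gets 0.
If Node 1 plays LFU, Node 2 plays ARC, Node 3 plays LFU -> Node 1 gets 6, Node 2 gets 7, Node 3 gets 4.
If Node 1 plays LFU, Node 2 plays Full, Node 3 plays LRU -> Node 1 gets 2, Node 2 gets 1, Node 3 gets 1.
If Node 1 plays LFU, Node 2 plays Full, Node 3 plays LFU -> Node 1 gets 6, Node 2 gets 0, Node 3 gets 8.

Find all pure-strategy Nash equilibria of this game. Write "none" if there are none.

Node 1 against (ARC, LRU): payoffs 9, 8 → best response LRU.
Node 1 against (ARC, LFU): payoffs 4, 6 → best response LFU.
Node 1 against (Full, LRU): payoffs 4, 2 → best response LRU.
Node 1 against (Full, LFU): payoffs 8, 6 → best response LRU.
Node 2 against (LRU, LRU): payoffs 1, 9 → best response Full.
Node 2 against (LRU, LFU): payoffs 5, 9 → best response Full.
Node 2 against (LFU, LRU): payoffs 2, 1 → best response ARC.
Node 2 against (LFU, LFU): payoffs 7, 0 → best response ARC.
Node 3 against (LRU, ARC): payoffs 6, 2 → best response LRU.
Node 3 against (LRU, Full): payoffs 3, 1 → best response LRU.
Node 3 against (LFU, ARC): payoffs 0, 4 → best response LFU.
Node 3 against (LFU, Full): payoffs 1, 8 → best response LFU.
Mutual best responses: (LRU, Full, LRU); (LFU, ARC, LFU).

The pure Nash equilibria are (LRU, Full, LRU) and (LFU, ARC, LFU).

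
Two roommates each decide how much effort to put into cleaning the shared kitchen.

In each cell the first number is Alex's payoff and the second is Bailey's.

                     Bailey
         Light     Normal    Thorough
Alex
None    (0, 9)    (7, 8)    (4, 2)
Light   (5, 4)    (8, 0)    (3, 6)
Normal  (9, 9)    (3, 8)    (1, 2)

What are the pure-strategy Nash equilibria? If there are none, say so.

The unique pure-strategy Nash equilibrium is (Normal, Light).

(None, Light): Alex can switch to Light (0 → 5). Not NE.
(None, Normal): Alex can switch to Light (7 → 8). Not NE.
(None, Thorough): Bailey can switch to Light (2 → 9). Not NE.
(Light, Light): Alex can switch to Normal (5 → 9). Not NE.
(Light, Normal): Bailey can switch to Light (0 → 4). Not NE.
(Light, Thorough): Alex can switch to None (3 → 4). Not NE.
(Normal, Light): Alex gets 9, best alternative 5; Bailey gets 9, best alternative 8. No profitable deviation — NE.
(Normal, Normal): Alex can switch to None (3 → 7). Not NE.
(Normal, Thorough): Alex can switch to None (1 → 4). Not NE.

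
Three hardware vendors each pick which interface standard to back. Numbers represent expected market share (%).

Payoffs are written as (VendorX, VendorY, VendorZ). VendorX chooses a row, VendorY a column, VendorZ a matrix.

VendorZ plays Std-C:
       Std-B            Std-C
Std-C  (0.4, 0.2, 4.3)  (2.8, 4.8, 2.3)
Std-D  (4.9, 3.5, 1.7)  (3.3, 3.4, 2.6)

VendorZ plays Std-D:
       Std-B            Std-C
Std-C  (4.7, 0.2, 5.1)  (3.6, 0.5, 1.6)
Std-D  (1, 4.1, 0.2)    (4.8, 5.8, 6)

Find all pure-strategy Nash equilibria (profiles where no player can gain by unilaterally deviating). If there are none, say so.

The pure Nash equilibria are (Std-D, Std-B, Std-C) and (Std-D, Std-C, Std-D).

Mark each player's best response to every combination of opponents' strategies; a profile where every player is best-responding is a pure Nash equilibrium.
VendorX against (Std-B, Std-C): payoffs 0.4, 4.9 → best response Std-D.
VendorX against (Std-B, Std-D): payoffs 4.7, 1 → best response Std-C.
VendorX against (Std-C, Std-C): payoffs 2.8, 3.3 → best response Std-D.
VendorX against (Std-C, Std-D): payoffs 3.6, 4.8 → best response Std-D.
VendorY against (Std-C, Std-C): payoffs 0.2, 4.8 → best response Std-C.
VendorY against (Std-C, Std-D): payoffs 0.2, 0.5 → best response Std-C.
VendorY against (Std-D, Std-C): payoffs 3.5, 3.4 → best response Std-B.
VendorY against (Std-D, Std-D): payoffs 4.1, 5.8 → best response Std-C.
VendorZ against (Std-C, Std-B): payoffs 4.3, 5.1 → best response Std-D.
VendorZ against (Std-C, Std-C): payoffs 2.3, 1.6 → best response Std-C.
VendorZ against (Std-D, Std-B): payoffs 1.7, 0.2 → best response Std-C.
VendorZ against (Std-D, Std-C): payoffs 2.6, 6 → best response Std-D.
Mutual best responses: (Std-D, Std-B, Std-C); (Std-D, Std-C, Std-D).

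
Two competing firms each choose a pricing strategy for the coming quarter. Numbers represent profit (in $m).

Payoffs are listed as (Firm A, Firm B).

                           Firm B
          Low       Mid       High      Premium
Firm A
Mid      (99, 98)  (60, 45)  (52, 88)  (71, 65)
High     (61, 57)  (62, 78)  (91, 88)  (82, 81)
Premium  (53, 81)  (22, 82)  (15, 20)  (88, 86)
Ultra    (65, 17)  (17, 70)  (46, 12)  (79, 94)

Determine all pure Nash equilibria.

Firm A against Low: payoffs 99, 61, 53, 65 → best response Mid.
Firm A against Mid: payoffs 60, 62, 22, 17 → best response High.
Firm A against High: payoffs 52, 91, 15, 46 → best response High.
Firm A against Premium: payoffs 71, 82, 88, 79 → best response Premium.
Firm B against Mid: payoffs 98, 45, 88, 65 → best response Low.
Firm B against High: payoffs 57, 78, 88, 81 → best response High.
Firm B against Premium: payoffs 81, 82, 20, 86 → best response Premium.
Firm B against Ultra: payoffs 17, 70, 12, 94 → best response Premium.
Mutual best responses: (Mid, Low); (High, High); (Premium, Premium).

(Mid, Low), (High, High), (Premium, Premium)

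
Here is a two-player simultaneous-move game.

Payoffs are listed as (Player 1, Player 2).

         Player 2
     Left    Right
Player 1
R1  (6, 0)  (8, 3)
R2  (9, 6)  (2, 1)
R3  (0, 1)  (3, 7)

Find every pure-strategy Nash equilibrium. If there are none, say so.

(R1, Left): Player 1 can switch to R2 (6 → 9). Not NE.
(R1, Right): Player 1 gets 8, best alternative 3; Player 2 gets 3, best alternative 0. No profitable deviation — NE.
(R2, Left): Player 1 gets 9, best alternative 6; Player 2 gets 6, best alternative 1. No profitable deviation — NE.
(R2, Right): Player 1 can switch to R1 (2 → 8). Not NE.
(R3, Left): Player 1 can switch to R1 (0 → 6). Not NE.
(R3, Right): Player 1 can switch to R1 (3 → 8). Not NE.

(R1, Right), (R2, Left)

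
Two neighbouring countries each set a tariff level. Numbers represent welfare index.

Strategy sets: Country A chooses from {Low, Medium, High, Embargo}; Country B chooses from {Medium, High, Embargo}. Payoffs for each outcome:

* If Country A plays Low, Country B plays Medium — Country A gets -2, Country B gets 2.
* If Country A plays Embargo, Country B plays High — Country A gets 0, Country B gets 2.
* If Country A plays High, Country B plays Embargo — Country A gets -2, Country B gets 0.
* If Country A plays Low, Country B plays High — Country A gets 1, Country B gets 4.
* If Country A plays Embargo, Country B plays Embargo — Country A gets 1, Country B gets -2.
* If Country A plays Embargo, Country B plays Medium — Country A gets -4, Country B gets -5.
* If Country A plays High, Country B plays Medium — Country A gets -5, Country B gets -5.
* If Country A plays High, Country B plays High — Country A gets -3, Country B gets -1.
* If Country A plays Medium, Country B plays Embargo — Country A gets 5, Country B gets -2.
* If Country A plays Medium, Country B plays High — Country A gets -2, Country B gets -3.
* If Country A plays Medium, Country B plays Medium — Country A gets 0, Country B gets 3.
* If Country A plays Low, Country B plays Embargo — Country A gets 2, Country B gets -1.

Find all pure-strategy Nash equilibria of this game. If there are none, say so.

For each strategy profile, look for a profitable unilateral deviation.
(Low, Medium): Country A can switch to Medium (-2 → 0). Not NE.
(Low, High): Country A gets 1, best alternative 0; Country B gets 4, best alternative 2. No profitable deviation — NE.
(Low, Embargo): Country A can switch to Medium (2 → 5). Not NE.
(Medium, Medium): Country A gets 0, best alternative -2; Country B gets 3, best alternative -2. No profitable deviation — NE.
(Medium, High): Country A can switch to Low (-2 → 1). Not NE.
(Medium, Embargo): Country B can switch to Medium (-2 → 3). Not NE.
(High, Medium): Country A can switch to Low (-5 → -2). Not NE.
(High, High): Country A can switch to Low (-3 → 1). Not NE.
(High, Embargo): Country A can switch to Low (-2 → 2). Not NE.
(Embargo, Medium): Country A can switch to Low (-4 → -2). Not NE.
(The remaining 2 profiles each have a profitable deviation by the same check.)

The pure Nash equilibria are (Low, High), (Medium, Medium).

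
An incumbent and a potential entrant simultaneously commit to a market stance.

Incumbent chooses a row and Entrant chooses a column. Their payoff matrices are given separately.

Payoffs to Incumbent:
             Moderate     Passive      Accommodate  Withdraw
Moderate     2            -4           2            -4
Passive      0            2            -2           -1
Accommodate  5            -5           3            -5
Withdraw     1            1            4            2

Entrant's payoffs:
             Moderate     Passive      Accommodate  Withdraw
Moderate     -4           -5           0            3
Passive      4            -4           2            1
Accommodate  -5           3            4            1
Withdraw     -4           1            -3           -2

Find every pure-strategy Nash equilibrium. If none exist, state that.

(Moderate, Moderate): Incumbent can switch to Accommodate (2 → 5). Not NE.
(Moderate, Passive): Incumbent can switch to Passive (-4 → 2). Not NE.
(Moderate, Accommodate): Incumbent can switch to Accommodate (2 → 3). Not NE.
(Moderate, Withdraw): Incumbent can switch to Passive (-4 → -1). Not NE.
(Passive, Moderate): Incumbent can switch to Moderate (0 → 2). Not NE.
(Passive, Passive): Entrant can switch to Moderate (-4 → 4). Not NE.
(Passive, Accommodate): Incumbent can switch to Moderate (-2 → 2). Not NE.
(Passive, Withdraw): Incumbent can switch to Withdraw (-1 → 2). Not NE.
(The remaining 8 profiles each have a profitable deviation by the same check.)

No pure-strategy Nash equilibrium.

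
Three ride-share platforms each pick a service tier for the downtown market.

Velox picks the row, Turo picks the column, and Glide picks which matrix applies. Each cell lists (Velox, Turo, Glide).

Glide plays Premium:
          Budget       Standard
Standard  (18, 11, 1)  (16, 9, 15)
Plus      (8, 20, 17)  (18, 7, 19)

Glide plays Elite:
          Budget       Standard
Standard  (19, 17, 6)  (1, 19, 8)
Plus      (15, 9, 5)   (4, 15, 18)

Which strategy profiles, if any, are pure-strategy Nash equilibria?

No pure-strategy Nash equilibrium.

Velox against (Budget, Premium): payoffs 18, 8 → best response Standard.
Velox against (Budget, Elite): payoffs 19, 15 → best response Standard.
Velox against (Standard, Premium): payoffs 16, 18 → best response Plus.
Velox against (Standard, Elite): payoffs 1, 4 → best response Plus.
Turo against (Standard, Premium): payoffs 11, 9 → best response Budget.
Turo against (Standard, Elite): payoffs 17, 19 → best response Standard.
Turo against (Plus, Premium): payoffs 20, 7 → best response Budget.
Turo against (Plus, Elite): payoffs 9, 15 → best response Standard.
Glide against (Standard, Budget): payoffs 1, 6 → best response Elite.
Glide against (Standard, Standard): payoffs 15, 8 → best response Premium.
Glide against (Plus, Budget): payoffs 17, 5 → best response Premium.
Glide against (Plus, Standard): payoffs 19, 18 → best response Premium.
No profile is a mutual best response for all players.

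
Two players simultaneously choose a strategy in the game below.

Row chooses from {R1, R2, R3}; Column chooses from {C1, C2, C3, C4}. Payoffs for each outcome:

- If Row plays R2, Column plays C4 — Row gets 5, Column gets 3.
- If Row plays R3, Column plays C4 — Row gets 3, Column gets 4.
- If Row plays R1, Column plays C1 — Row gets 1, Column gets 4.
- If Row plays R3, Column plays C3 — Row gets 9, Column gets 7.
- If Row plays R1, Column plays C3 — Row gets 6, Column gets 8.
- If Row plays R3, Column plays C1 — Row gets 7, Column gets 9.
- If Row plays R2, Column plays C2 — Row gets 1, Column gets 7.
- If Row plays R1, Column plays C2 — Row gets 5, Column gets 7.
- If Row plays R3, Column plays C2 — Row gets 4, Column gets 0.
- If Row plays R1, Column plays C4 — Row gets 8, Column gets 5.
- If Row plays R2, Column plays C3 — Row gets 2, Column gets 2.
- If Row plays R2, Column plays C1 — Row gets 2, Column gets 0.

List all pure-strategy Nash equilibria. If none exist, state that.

Row against C1: payoffs 1, 2, 7 → best response R3.
Row against C2: payoffs 5, 1, 4 → best response R1.
Row against C3: payoffs 6, 2, 9 → best response R3.
Row against C4: payoffs 8, 5, 3 → best response R1.
Column against R1: payoffs 4, 7, 8, 5 → best response C3.
Column against R2: payoffs 0, 7, 2, 3 → best response C2.
Column against R3: payoffs 9, 0, 7, 4 → best response C1.
Mutual best responses: (R3, C1).

(R3, C1)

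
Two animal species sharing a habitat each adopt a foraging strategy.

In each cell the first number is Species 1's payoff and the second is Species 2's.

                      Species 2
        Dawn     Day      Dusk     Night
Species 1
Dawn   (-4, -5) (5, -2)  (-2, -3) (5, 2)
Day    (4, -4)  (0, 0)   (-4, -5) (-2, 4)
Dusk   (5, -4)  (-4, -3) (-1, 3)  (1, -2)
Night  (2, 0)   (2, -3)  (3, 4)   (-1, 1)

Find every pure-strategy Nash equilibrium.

The pure Nash equilibria are (Dawn, Night) and (Night, Dusk).

Species 1 against Dawn: payoffs -4, 4, 5, 2 → best response Dusk.
Species 1 against Day: payoffs 5, 0, -4, 2 → best response Dawn.
Species 1 against Dusk: payoffs -2, -4, -1, 3 → best response Night.
Species 1 against Night: payoffs 5, -2, 1, -1 → best response Dawn.
Species 2 against Dawn: payoffs -5, -2, -3, 2 → best response Night.
Species 2 against Day: payoffs -4, 0, -5, 4 → best response Night.
Species 2 against Dusk: payoffs -4, -3, 3, -2 → best response Dusk.
Species 2 against Night: payoffs 0, -3, 4, 1 → best response Dusk.
Mutual best responses: (Dawn, Night); (Night, Dusk).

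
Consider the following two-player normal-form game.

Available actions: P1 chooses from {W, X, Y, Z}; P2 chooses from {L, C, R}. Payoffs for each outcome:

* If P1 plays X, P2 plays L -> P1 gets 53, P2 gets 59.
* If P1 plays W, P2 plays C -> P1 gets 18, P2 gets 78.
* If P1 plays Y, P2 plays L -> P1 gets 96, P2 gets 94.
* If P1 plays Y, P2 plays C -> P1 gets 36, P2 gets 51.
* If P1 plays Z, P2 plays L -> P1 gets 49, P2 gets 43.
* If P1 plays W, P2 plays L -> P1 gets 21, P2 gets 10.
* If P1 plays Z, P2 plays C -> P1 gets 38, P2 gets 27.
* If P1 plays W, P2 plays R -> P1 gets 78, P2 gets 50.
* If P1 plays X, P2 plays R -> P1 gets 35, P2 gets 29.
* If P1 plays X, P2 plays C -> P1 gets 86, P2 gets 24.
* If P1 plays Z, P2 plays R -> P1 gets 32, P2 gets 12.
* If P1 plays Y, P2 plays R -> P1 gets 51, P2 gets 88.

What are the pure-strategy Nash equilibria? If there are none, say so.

Check each profile: it is a Nash equilibrium iff no player can strictly gain by switching unilaterally.
(W, L): P1 can switch to X (21 → 53). Not NE.
(W, C): P1 can switch to X (18 → 86). Not NE.
(W, R): P2 can switch to C (50 → 78). Not NE.
(X, L): P1 can switch to Y (53 → 96). Not NE.
(X, C): P2 can switch to L (24 → 59). Not NE.
(X, R): P1 can switch to W (35 → 78). Not NE.
(Y, L): P1 gets 96, best alternative 53; P2 gets 94, best alternative 88. No profitable deviation — NE.
(Y, C): P1 can switch to X (36 → 86). Not NE.
(Y, R): P1 can switch to W (51 → 78). Not NE.
(The remaining 3 profiles each have a profitable deviation by the same check.)

The unique pure-strategy Nash equilibrium is (Y, L).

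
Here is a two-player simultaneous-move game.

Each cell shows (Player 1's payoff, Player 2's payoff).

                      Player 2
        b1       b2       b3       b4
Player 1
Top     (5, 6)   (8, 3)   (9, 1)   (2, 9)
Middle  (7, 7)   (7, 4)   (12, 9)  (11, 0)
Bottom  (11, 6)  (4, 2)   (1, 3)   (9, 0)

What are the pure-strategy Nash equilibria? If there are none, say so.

Player 1 against b1: payoffs 5, 7, 11 → best response Bottom.
Player 1 against b2: payoffs 8, 7, 4 → best response Top.
Player 1 against b3: payoffs 9, 12, 1 → best response Middle.
Player 1 against b4: payoffs 2, 11, 9 → best response Middle.
Player 2 against Top: payoffs 6, 3, 1, 9 → best response b4.
Player 2 against Middle: payoffs 7, 4, 9, 0 → best response b3.
Player 2 against Bottom: payoffs 6, 2, 3, 0 → best response b1.
Mutual best responses: (Middle, b3); (Bottom, b1).

The pure Nash equilibria are (Middle, b3), (Bottom, b1).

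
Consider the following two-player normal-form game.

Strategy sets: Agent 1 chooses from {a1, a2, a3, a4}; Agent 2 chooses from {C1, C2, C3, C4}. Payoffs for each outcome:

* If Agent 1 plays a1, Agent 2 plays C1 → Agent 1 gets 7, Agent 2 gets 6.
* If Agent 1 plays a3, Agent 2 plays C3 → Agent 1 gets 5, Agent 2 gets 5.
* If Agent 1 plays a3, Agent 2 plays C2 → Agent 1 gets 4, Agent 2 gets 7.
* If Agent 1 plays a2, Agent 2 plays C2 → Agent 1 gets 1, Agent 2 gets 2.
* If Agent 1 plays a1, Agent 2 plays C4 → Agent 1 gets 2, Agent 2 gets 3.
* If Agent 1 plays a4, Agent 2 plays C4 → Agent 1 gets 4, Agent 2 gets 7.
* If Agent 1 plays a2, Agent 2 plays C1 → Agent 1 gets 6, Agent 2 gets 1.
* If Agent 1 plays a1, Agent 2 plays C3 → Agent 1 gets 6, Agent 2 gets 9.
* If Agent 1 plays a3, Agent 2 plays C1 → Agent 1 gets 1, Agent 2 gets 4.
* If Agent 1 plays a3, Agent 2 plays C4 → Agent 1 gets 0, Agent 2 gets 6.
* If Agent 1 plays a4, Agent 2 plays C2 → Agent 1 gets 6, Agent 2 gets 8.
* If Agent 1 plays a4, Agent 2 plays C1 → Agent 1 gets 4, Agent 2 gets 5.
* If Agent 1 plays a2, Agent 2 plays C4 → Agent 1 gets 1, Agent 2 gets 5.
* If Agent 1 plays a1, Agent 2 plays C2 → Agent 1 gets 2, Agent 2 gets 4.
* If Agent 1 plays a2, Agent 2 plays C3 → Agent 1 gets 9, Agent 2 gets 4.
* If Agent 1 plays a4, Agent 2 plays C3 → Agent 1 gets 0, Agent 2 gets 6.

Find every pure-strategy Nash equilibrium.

Pure NE: (a4, C2)

Agent 1 against C1: payoffs 7, 6, 1, 4 → best response a1.
Agent 1 against C2: payoffs 2, 1, 4, 6 → best response a4.
Agent 1 against C3: payoffs 6, 9, 5, 0 → best response a2.
Agent 1 against C4: payoffs 2, 1, 0, 4 → best response a4.
Agent 2 against a1: payoffs 6, 4, 9, 3 → best response C3.
Agent 2 against a2: payoffs 1, 2, 4, 5 → best response C4.
Agent 2 against a3: payoffs 4, 7, 5, 6 → best response C2.
Agent 2 against a4: payoffs 5, 8, 6, 7 → best response C2.
Mutual best responses: (a4, C2).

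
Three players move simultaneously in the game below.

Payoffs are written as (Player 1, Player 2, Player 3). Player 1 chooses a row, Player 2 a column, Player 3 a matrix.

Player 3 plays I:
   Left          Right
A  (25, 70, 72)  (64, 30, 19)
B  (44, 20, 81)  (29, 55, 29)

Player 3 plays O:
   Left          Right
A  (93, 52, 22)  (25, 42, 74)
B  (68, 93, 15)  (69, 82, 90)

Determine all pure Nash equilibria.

Player 1 against (Left, I): payoffs 25, 44 → best response B.
Player 1 against (Left, O): payoffs 93, 68 → best response A.
Player 1 against (Right, I): payoffs 64, 29 → best response A.
Player 1 against (Right, O): payoffs 25, 69 → best response B.
Player 2 against (A, I): payoffs 70, 30 → best response Left.
Player 2 against (A, O): payoffs 52, 42 → best response Left.
Player 2 against (B, I): payoffs 20, 55 → best response Right.
Player 2 against (B, O): payoffs 93, 82 → best response Left.
Player 3 against (A, Left): payoffs 72, 22 → best response I.
Player 3 against (A, Right): payoffs 19, 74 → best response O.
Player 3 against (B, Left): payoffs 81, 15 → best response I.
Player 3 against (B, Right): payoffs 29, 90 → best response O.
No profile is a mutual best response for all players.

No pure-strategy Nash equilibrium.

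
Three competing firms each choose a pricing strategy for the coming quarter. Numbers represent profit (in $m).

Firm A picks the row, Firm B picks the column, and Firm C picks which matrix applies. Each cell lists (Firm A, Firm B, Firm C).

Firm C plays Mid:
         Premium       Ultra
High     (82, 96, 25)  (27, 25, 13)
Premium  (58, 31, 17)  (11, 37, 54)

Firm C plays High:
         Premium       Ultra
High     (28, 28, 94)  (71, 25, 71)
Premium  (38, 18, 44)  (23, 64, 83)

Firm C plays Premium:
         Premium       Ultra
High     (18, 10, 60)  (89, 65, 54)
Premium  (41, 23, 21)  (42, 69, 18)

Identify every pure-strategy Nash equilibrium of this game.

There is no pure-strategy Nash equilibrium.

Firm A against (Premium, Mid): payoffs 82, 58 → best response High.
Firm A against (Premium, High): payoffs 28, 38 → best response Premium.
Firm A against (Premium, Premium): payoffs 18, 41 → best response Premium.
Firm A against (Ultra, Mid): payoffs 27, 11 → best response High.
Firm A against (Ultra, High): payoffs 71, 23 → best response High.
Firm A against (Ultra, Premium): payoffs 89, 42 → best response High.
Firm B against (High, Mid): payoffs 96, 25 → best response Premium.
Firm B against (High, High): payoffs 28, 25 → best response Premium.
Firm B against (High, Premium): payoffs 10, 65 → best response Ultra.
Firm B against (Premium, Mid): payoffs 31, 37 → best response Ultra.
Firm B against (Premium, High): payoffs 18, 64 → best response Ultra.
Firm B against (Premium, Premium): payoffs 23, 69 → best response Ultra.
Firm C against (High, Premium): payoffs 25, 94, 60 → best response High.
Firm C against (High, Ultra): payoffs 13, 71, 54 → best response High.
Firm C against (Premium, Premium): payoffs 17, 44, 21 → best response High.
Firm C against (Premium, Ultra): payoffs 54, 83, 18 → best response High.
No profile is a mutual best response for all players.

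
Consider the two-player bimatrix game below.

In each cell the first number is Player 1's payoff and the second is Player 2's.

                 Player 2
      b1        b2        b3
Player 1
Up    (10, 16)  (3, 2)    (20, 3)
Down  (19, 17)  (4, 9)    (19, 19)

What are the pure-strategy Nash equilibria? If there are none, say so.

No pure-strategy Nash equilibrium.

Player 1 against b1: payoffs 10, 19 → best response Down.
Player 1 against b2: payoffs 3, 4 → best response Down.
Player 1 against b3: payoffs 20, 19 → best response Up.
Player 2 against Up: payoffs 16, 2, 3 → best response b1.
Player 2 against Down: payoffs 17, 9, 19 → best response b3.
No profile is a mutual best response for all players.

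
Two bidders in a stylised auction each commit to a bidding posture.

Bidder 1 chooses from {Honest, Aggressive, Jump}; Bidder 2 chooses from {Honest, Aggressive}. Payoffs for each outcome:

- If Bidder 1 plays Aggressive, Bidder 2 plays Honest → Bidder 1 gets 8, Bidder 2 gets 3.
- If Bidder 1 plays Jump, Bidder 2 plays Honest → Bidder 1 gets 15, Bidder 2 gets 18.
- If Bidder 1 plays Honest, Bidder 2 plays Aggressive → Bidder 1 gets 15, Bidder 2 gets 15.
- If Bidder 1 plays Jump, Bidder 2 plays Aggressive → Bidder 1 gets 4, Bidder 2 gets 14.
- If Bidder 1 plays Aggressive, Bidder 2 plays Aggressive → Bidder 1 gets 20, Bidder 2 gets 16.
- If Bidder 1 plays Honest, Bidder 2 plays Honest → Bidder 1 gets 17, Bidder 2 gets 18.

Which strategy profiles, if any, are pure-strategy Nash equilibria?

(Honest, Honest): Bidder 1 gets 17, best alternative 15; Bidder 2 gets 18, best alternative 15. No profitable deviation — NE.
(Honest, Aggressive): Bidder 1 can switch to Aggressive (15 → 20). Not NE.
(Aggressive, Honest): Bidder 1 can switch to Honest (8 → 17). Not NE.
(Aggressive, Aggressive): Bidder 1 gets 20, best alternative 15; Bidder 2 gets 16, best alternative 3. No profitable deviation — NE.
(Jump, Honest): Bidder 1 can switch to Honest (15 → 17). Not NE.
(Jump, Aggressive): Bidder 1 can switch to Honest (4 → 15). Not NE.

(Honest, Honest) and (Aggressive, Aggressive)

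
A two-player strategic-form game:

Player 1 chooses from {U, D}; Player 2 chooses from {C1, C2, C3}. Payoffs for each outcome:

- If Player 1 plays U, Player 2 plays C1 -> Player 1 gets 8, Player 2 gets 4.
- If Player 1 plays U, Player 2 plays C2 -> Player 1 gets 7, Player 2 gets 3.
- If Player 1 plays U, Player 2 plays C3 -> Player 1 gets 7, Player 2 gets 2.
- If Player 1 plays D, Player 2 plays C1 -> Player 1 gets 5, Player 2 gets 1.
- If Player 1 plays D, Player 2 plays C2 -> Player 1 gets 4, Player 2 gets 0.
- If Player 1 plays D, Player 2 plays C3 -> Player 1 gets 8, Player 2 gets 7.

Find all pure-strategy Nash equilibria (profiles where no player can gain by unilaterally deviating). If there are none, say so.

Player 1 against C1: payoffs 8, 5 → best response U.
Player 1 against C2: payoffs 7, 4 → best response U.
Player 1 against C3: payoffs 7, 8 → best response D.
Player 2 against U: payoffs 4, 3, 2 → best response C1.
Player 2 against D: payoffs 1, 0, 7 → best response C3.
Mutual best responses: (U, C1); (D, C3).

Pure-strategy Nash equilibria: (U, C1) and (D, C3)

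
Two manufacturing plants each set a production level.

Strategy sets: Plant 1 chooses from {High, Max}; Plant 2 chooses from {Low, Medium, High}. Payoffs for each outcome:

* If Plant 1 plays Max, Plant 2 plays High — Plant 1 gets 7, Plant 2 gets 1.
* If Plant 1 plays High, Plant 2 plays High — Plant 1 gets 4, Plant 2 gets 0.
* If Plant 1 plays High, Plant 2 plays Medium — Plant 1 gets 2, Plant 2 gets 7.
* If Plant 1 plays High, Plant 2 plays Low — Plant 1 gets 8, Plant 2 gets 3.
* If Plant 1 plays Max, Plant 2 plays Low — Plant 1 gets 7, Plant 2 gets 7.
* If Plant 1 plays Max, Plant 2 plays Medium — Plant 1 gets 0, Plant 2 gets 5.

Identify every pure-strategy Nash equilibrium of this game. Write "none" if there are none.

The unique pure-strategy Nash equilibrium is (High, Medium).

Plant 1 against Low: payoffs 8, 7 → best response High.
Plant 1 against Medium: payoffs 2, 0 → best response High.
Plant 1 against High: payoffs 4, 7 → best response Max.
Plant 2 against High: payoffs 3, 7, 0 → best response Medium.
Plant 2 against Max: payoffs 7, 5, 1 → best response Low.
Mutual best responses: (High, Medium).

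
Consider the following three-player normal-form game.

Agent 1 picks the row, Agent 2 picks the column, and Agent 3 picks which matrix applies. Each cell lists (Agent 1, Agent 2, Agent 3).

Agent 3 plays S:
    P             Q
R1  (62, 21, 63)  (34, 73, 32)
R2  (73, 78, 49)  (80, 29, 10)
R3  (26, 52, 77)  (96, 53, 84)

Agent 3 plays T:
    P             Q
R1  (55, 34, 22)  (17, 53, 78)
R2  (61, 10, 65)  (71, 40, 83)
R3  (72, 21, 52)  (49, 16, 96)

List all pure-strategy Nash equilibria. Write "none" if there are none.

(R2, Q, T)

Agent 1 against (P, S): payoffs 62, 73, 26 → best response R2.
Agent 1 against (P, T): payoffs 55, 61, 72 → best response R3.
Agent 1 against (Q, S): payoffs 34, 80, 96 → best response R3.
Agent 1 against (Q, T): payoffs 17, 71, 49 → best response R2.
Agent 2 against (R1, S): payoffs 21, 73 → best response Q.
Agent 2 against (R1, T): payoffs 34, 53 → best response Q.
Agent 2 against (R2, S): payoffs 78, 29 → best response P.
Agent 2 against (R2, T): payoffs 10, 40 → best response Q.
Agent 2 against (R3, S): payoffs 52, 53 → best response Q.
Agent 2 against (R3, T): payoffs 21, 16 → best response P.
Agent 3 against (R1, P): payoffs 63, 22 → best response S.
Agent 3 against (R1, Q): payoffs 32, 78 → best response T.
Agent 3 against (R2, P): payoffs 49, 65 → best response T.
Agent 3 against (R2, Q): payoffs 10, 83 → best response T.
Agent 3 against (R3, P): payoffs 77, 52 → best response S.
Agent 3 against (R3, Q): payoffs 84, 96 → best response T.
Mutual best responses: (R2, Q, T).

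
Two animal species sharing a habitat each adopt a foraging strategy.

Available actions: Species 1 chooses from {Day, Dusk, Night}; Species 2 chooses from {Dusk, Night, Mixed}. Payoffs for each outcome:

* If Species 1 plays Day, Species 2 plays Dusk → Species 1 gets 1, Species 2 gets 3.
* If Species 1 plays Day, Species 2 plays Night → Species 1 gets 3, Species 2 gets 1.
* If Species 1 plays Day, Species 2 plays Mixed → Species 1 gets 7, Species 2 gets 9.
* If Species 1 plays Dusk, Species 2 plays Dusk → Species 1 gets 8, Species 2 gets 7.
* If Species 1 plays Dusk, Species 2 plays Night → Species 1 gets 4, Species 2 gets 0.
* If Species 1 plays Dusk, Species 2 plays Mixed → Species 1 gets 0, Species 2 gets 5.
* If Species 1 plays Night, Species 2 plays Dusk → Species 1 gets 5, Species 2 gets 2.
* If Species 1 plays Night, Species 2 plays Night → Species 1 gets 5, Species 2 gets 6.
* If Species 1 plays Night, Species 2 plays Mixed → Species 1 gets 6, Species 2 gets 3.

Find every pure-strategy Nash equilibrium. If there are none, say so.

(Day, Mixed); (Dusk, Dusk); (Night, Night)

(Day, Dusk): Species 1 can switch to Dusk (1 → 8). Not NE.
(Day, Night): Species 1 can switch to Dusk (3 → 4). Not NE.
(Day, Mixed): Species 1 gets 7, best alternative 6; Species 2 gets 9, best alternative 3. No profitable deviation — NE.
(Dusk, Dusk): Species 1 gets 8, best alternative 5; Species 2 gets 7, best alternative 5. No profitable deviation — NE.
(Dusk, Night): Species 1 can switch to Night (4 → 5). Not NE.
(Dusk, Mixed): Species 1 can switch to Day (0 → 7). Not NE.
(Night, Dusk): Species 1 can switch to Dusk (5 → 8). Not NE.
(Night, Night): Species 1 gets 5, best alternative 4; Species 2 gets 6, best alternative 3. No profitable deviation — NE.
(Night, Mixed): Species 1 can switch to Day (6 → 7). Not NE.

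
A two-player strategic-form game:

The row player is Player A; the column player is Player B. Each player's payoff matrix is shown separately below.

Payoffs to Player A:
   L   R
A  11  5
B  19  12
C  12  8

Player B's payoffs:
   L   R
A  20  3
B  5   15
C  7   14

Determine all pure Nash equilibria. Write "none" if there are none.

(A, L): Player A can switch to B (11 → 19). Not NE.
(A, R): Player A can switch to B (5 → 12). Not NE.
(B, L): Player B can switch to R (5 → 15). Not NE.
(B, R): Player A gets 12, best alternative 8; Player B gets 15, best alternative 5. No profitable deviation — NE.
(C, L): Player A can switch to B (12 → 19). Not NE.
(C, R): Player A can switch to B (8 → 12). Not NE.

The unique pure-strategy Nash equilibrium is (B, R).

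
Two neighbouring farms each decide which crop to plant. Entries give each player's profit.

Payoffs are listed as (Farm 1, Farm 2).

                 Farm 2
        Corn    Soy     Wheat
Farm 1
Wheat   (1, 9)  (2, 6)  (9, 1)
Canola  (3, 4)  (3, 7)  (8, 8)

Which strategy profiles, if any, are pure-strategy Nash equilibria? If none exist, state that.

(Wheat, Corn): Farm 1 can switch to Canola (1 → 3). Not NE.
(Wheat, Soy): Farm 1 can switch to Canola (2 → 3). Not NE.
(Wheat, Wheat): Farm 2 can switch to Corn (1 → 9). Not NE.
(Canola, Corn): Farm 2 can switch to Soy (4 → 7). Not NE.
(Canola, Soy): Farm 2 can switch to Wheat (7 → 8). Not NE.
(Canola, Wheat): Farm 1 can switch to Wheat (8 → 9). Not NE.

There is no pure-strategy Nash equilibrium.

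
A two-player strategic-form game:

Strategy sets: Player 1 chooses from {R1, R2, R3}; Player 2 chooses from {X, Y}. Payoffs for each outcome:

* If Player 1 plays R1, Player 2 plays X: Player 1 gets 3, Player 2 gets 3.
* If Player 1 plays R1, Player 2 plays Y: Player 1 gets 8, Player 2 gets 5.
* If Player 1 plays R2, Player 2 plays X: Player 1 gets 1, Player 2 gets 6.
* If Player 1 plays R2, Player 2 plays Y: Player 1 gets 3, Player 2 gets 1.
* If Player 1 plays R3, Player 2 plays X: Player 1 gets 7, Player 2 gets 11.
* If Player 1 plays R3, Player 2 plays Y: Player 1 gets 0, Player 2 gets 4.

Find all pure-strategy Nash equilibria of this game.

Player 1 against X: payoffs 3, 1, 7 → best response R3.
Player 1 against Y: payoffs 8, 3, 0 → best response R1.
Player 2 against R1: payoffs 3, 5 → best response Y.
Player 2 against R2: payoffs 6, 1 → best response X.
Player 2 against R3: payoffs 11, 4 → best response X.
Mutual best responses: (R1, Y); (R3, X).

Pure-strategy Nash equilibria: (R1, Y), (R3, X)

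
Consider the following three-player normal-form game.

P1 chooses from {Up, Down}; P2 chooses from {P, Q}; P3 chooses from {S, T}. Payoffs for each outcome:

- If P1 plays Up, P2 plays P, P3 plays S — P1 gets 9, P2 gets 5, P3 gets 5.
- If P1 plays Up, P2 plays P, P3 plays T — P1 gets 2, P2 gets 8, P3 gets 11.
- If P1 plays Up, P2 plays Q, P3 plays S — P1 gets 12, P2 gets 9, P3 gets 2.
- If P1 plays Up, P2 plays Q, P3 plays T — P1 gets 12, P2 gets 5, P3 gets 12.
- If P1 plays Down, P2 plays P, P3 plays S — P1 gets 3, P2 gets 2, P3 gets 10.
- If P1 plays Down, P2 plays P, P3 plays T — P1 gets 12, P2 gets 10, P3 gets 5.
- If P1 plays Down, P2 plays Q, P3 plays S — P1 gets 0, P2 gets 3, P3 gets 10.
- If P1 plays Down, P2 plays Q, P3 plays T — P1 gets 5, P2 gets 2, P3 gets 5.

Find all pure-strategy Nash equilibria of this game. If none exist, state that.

P1 against (P, S): payoffs 9, 3 → best response Up.
P1 against (P, T): payoffs 2, 12 → best response Down.
P1 against (Q, S): payoffs 12, 0 → best response Up.
P1 against (Q, T): payoffs 12, 5 → best response Up.
P2 against (Up, S): payoffs 5, 9 → best response Q.
P2 against (Up, T): payoffs 8, 5 → best response P.
P2 against (Down, S): payoffs 2, 3 → best response Q.
P2 against (Down, T): payoffs 10, 2 → best response P.
P3 against (Up, P): payoffs 5, 11 → best response T.
P3 against (Up, Q): payoffs 2, 12 → best response T.
P3 against (Down, P): payoffs 10, 5 → best response S.
P3 against (Down, Q): payoffs 10, 5 → best response S.
No profile is a mutual best response for all players.

This game has no pure Nash equilibrium.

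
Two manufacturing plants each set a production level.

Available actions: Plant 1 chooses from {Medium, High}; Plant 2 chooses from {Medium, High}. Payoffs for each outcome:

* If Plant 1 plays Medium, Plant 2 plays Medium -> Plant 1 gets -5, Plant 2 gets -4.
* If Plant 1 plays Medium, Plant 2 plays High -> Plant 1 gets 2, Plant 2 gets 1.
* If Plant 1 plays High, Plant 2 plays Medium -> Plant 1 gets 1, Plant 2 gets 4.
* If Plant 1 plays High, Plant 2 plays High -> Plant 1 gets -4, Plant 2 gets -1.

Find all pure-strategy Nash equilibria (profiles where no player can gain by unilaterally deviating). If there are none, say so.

Plant 1 against Medium: payoffs -5, 1 → best response High.
Plant 1 against High: payoffs 2, -4 → best response Medium.
Plant 2 against Medium: payoffs -4, 1 → best response High.
Plant 2 against High: payoffs 4, -1 → best response Medium.
Mutual best responses: (Medium, High); (High, Medium).

(Medium, High); (High, Medium)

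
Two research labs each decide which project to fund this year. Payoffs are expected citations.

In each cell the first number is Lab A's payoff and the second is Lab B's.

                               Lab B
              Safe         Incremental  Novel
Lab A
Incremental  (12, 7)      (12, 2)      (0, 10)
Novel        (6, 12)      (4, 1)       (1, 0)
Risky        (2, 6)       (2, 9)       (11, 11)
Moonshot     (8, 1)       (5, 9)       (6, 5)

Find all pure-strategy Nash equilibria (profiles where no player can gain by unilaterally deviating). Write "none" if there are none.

(Risky, Novel)

Lab A against Safe: payoffs 12, 6, 2, 8 → best response Incremental.
Lab A against Incremental: payoffs 12, 4, 2, 5 → best response Incremental.
Lab A against Novel: payoffs 0, 1, 11, 6 → best response Risky.
Lab B against Incremental: payoffs 7, 2, 10 → best response Novel.
Lab B against Novel: payoffs 12, 1, 0 → best response Safe.
Lab B against Risky: payoffs 6, 9, 11 → best response Novel.
Lab B against Moonshot: payoffs 1, 9, 5 → best response Incremental.
Mutual best responses: (Risky, Novel).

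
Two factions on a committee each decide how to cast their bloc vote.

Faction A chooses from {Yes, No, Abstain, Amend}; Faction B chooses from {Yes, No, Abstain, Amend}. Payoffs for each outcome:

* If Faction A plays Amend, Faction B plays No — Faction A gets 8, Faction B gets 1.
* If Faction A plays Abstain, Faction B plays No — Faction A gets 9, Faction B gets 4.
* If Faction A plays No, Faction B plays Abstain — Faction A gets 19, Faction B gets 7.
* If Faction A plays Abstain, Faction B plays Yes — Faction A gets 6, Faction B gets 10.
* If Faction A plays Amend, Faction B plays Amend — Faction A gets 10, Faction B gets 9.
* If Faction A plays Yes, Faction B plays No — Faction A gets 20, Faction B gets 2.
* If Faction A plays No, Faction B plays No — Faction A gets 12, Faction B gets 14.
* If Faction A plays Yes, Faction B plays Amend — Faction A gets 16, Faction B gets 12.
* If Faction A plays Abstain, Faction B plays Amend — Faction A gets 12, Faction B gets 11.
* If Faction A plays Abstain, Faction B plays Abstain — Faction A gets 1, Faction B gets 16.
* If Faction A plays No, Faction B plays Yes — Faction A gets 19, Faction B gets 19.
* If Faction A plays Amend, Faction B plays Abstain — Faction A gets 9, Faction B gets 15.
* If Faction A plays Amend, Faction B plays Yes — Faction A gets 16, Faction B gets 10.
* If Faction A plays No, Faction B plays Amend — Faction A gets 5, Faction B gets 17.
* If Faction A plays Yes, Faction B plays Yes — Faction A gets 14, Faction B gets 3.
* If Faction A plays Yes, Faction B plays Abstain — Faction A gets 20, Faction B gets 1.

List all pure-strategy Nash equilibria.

Pure-strategy Nash equilibria: (Yes, Amend) and (No, Yes)

Faction A against Yes: payoffs 14, 19, 6, 16 → best response No.
Faction A against No: payoffs 20, 12, 9, 8 → best response Yes.
Faction A against Abstain: payoffs 20, 19, 1, 9 → best response Yes.
Faction A against Amend: payoffs 16, 5, 12, 10 → best response Yes.
Faction B against Yes: payoffs 3, 2, 1, 12 → best response Amend.
Faction B against No: payoffs 19, 14, 7, 17 → best response Yes.
Faction B against Abstain: payoffs 10, 4, 16, 11 → best response Abstain.
Faction B against Amend: payoffs 10, 1, 15, 9 → best response Abstain.
Mutual best responses: (Yes, Amend); (No, Yes).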